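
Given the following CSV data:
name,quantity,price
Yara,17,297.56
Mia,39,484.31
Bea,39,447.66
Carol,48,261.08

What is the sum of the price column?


Values in 'price' column:
  Row 1: 297.56
  Row 2: 484.31
  Row 3: 447.66
  Row 4: 261.08
Sum = 297.56 + 484.31 + 447.66 + 261.08 = 1490.61

ANSWER: 1490.61


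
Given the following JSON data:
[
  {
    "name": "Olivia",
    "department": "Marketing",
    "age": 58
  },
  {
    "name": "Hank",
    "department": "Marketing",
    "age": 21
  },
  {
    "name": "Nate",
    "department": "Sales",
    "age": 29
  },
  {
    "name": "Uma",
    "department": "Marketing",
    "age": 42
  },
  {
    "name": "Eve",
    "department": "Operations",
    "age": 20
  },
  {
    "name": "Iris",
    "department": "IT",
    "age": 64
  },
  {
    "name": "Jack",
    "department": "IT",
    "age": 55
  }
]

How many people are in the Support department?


Scanning records for department = Support
  No matches found
Count: 0

ANSWER: 0


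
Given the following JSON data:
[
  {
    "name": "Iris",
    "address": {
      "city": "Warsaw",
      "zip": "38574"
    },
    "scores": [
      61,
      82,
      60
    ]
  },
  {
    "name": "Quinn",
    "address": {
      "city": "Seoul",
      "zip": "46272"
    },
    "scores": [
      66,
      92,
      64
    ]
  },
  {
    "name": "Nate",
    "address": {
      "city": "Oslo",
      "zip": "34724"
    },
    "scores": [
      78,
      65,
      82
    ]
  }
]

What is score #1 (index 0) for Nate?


Path: records[2].scores[0]
Value: 78

ANSWER: 78


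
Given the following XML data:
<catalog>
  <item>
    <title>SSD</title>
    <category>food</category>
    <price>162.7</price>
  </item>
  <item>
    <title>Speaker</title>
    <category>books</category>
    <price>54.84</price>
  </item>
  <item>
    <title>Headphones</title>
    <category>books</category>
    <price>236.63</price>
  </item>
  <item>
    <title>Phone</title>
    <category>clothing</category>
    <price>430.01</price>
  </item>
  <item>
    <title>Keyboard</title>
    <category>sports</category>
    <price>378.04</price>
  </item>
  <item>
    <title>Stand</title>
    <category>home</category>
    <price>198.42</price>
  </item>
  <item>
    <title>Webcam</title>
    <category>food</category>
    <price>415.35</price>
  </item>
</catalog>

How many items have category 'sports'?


Scanning <item> elements for <category>sports</category>:
  Item 5: Keyboard -> MATCH
Count: 1

ANSWER: 1


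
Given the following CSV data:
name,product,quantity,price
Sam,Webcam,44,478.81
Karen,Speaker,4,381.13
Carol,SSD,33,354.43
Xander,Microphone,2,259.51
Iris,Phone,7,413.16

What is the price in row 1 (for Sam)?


Row 1: Sam
Column 'price' = 478.81

ANSWER: 478.81


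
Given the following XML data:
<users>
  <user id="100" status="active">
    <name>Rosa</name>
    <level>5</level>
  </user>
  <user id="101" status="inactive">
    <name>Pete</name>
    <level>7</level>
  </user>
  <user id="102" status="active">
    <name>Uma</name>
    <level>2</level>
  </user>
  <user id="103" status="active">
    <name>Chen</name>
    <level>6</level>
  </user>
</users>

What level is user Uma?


Finding user: Uma
<level>2</level>

ANSWER: 2


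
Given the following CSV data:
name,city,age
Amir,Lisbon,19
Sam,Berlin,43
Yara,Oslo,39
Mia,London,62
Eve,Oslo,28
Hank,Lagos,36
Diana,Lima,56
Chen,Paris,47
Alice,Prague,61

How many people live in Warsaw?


Scanning city column for 'Warsaw':
Total matches: 0

ANSWER: 0


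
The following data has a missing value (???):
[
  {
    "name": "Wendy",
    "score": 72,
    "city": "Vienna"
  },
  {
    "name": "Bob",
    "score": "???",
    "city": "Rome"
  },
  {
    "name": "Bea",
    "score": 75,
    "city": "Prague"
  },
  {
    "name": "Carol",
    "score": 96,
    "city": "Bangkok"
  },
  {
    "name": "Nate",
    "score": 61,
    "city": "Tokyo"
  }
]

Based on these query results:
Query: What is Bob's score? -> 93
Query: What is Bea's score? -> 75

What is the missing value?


The missing value is Bob's score
From query: Bob's score = 93

ANSWER: 93


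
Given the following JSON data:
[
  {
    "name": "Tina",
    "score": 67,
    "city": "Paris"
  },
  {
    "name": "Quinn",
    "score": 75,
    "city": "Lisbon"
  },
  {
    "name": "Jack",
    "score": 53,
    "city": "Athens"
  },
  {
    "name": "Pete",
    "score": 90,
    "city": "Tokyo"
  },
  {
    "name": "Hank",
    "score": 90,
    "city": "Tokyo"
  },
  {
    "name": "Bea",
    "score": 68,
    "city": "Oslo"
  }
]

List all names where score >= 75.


Filtering records where score >= 75:
  Tina (score=67) -> no
  Quinn (score=75) -> YES
  Jack (score=53) -> no
  Pete (score=90) -> YES
  Hank (score=90) -> YES
  Bea (score=68) -> no


ANSWER: Quinn, Pete, Hank


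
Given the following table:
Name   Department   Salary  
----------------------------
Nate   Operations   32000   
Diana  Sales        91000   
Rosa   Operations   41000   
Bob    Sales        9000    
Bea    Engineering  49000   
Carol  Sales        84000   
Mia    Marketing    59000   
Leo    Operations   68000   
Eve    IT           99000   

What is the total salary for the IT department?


IT department members:
  Eve: 99000
Total = 99000 = 99000

ANSWER: 99000


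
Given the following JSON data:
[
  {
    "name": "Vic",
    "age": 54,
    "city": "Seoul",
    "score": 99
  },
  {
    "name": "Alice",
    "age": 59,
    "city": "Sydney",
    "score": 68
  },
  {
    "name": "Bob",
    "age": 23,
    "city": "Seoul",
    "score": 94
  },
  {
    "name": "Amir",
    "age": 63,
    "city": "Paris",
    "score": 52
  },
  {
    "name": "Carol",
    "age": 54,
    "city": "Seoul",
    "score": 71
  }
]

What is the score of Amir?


Looking up record where name = Amir
Record index: 3
Field 'score' = 52

ANSWER: 52


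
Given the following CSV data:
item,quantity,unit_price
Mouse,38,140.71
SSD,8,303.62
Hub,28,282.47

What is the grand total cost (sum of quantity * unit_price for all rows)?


Computing row totals:
  Mouse: 38 * 140.71 = 5346.98
  SSD: 8 * 303.62 = 2428.96
  Hub: 28 * 282.47 = 7909.16
Grand total = 5346.98 + 2428.96 + 7909.16 = 15685.1

ANSWER: 15685.1


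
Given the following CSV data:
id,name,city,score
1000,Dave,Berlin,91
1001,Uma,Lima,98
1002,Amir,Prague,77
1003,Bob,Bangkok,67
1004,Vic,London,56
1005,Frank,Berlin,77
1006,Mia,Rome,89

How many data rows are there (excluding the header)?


Counting rows (excluding header):
Header: id,name,city,score
Data rows: 7

ANSWER: 7


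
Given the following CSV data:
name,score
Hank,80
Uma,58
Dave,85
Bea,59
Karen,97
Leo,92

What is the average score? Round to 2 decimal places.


Scores: 80, 58, 85, 59, 97, 92
Sum = 471
Count = 6
Average = 471 / 6 = 78.50

ANSWER: 78.50


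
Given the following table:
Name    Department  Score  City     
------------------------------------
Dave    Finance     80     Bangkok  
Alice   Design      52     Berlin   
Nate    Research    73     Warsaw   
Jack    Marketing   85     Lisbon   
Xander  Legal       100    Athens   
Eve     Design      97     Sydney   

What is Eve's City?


Row 6: Eve
City = Sydney

ANSWER: Sydney


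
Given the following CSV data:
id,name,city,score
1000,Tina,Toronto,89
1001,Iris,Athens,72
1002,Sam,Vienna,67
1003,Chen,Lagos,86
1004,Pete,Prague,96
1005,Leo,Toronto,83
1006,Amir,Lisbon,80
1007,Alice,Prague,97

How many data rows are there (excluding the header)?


Counting rows (excluding header):
Header: id,name,city,score
Data rows: 8

ANSWER: 8


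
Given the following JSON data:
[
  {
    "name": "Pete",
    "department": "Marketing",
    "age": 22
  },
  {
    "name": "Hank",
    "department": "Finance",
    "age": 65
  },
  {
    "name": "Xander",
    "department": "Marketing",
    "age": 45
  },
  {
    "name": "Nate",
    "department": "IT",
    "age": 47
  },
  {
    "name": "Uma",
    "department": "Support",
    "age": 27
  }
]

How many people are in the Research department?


Scanning records for department = Research
  No matches found
Count: 0

ANSWER: 0


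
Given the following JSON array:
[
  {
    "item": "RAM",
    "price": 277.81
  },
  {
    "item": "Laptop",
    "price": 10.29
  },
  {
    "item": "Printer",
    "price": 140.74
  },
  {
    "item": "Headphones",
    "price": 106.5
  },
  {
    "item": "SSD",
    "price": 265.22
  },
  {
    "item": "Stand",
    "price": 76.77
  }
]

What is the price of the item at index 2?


Array index 2 -> Printer
price = 140.74

ANSWER: 140.74


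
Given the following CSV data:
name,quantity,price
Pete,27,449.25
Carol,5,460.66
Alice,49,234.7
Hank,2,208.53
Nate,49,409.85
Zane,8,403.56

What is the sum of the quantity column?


Values in 'quantity' column:
  Row 1: 27
  Row 2: 5
  Row 3: 49
  Row 4: 2
  Row 5: 49
  Row 6: 8
Sum = 27 + 5 + 49 + 2 + 49 + 8 = 140

ANSWER: 140


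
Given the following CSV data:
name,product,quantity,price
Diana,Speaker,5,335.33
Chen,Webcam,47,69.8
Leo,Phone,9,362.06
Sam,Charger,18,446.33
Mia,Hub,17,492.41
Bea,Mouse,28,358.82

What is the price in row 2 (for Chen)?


Row 2: Chen
Column 'price' = 69.8

ANSWER: 69.8


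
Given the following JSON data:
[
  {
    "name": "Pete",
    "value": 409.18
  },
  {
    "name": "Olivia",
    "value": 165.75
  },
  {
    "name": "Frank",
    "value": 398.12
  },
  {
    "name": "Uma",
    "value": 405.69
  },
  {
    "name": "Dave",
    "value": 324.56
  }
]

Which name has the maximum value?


Comparing values:
  Pete: 409.18
  Olivia: 165.75
  Frank: 398.12
  Uma: 405.69
  Dave: 324.56
Maximum: Pete (409.18)

ANSWER: Pete


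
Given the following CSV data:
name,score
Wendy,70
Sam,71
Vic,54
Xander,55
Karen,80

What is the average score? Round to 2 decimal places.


Scores: 70, 71, 54, 55, 80
Sum = 330
Count = 5
Average = 330 / 5 = 66.00

ANSWER: 66.00


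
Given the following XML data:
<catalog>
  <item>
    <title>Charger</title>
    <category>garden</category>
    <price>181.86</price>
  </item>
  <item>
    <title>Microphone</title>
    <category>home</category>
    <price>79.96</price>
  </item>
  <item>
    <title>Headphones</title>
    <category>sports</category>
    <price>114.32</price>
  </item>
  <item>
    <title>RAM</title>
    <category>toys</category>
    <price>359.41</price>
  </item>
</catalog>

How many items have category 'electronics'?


Scanning <item> elements for <category>electronics</category>:
Count: 0

ANSWER: 0


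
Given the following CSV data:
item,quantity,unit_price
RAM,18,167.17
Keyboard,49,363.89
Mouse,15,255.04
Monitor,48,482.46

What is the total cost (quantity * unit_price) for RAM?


Row: RAM
quantity = 18
unit_price = 167.17
total = 18 * 167.17 = 3009.06

ANSWER: 3009.06


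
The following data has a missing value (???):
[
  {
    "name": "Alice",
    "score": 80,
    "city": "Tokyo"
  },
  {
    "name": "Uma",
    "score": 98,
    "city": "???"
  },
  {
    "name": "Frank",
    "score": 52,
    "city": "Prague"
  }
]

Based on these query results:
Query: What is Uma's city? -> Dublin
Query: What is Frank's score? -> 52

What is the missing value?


The missing value is Uma's city
From query: Uma's city = Dublin

ANSWER: Dublin


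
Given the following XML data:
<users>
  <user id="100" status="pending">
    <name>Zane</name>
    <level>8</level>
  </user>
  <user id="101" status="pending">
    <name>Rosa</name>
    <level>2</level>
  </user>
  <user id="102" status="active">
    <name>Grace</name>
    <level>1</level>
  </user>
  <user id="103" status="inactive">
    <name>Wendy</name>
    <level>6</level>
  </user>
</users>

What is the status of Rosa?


Finding user with name = Rosa
user id="101" status="pending"

ANSWER: pending


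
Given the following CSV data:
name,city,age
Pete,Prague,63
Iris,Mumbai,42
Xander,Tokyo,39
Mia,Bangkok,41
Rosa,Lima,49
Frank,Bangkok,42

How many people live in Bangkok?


Scanning city column for 'Bangkok':
  Row 4: Mia -> MATCH
  Row 6: Frank -> MATCH
Total matches: 2

ANSWER: 2


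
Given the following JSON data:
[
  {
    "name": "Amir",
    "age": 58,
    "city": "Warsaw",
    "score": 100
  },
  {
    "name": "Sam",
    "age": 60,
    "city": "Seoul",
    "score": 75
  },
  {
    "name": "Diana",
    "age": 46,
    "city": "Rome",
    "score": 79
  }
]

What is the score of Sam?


Looking up record where name = Sam
Record index: 1
Field 'score' = 75

ANSWER: 75


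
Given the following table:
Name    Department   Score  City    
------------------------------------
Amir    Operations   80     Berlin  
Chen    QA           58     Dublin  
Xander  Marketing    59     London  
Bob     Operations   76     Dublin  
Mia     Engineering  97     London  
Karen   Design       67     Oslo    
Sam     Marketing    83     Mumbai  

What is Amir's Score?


Row 1: Amir
Score = 80

ANSWER: 80


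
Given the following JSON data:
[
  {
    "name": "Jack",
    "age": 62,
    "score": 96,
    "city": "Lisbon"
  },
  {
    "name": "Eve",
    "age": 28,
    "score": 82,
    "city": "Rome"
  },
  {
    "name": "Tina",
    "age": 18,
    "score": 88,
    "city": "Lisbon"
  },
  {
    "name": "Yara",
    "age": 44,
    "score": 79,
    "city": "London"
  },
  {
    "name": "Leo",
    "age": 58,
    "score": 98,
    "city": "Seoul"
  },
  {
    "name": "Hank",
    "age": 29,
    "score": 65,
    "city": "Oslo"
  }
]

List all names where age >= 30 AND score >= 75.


Checking both conditions:
  Jack (age=62, score=96) -> YES
  Eve (age=28, score=82) -> no
  Tina (age=18, score=88) -> no
  Yara (age=44, score=79) -> YES
  Leo (age=58, score=98) -> YES
  Hank (age=29, score=65) -> no


ANSWER: Jack, Yara, Leo


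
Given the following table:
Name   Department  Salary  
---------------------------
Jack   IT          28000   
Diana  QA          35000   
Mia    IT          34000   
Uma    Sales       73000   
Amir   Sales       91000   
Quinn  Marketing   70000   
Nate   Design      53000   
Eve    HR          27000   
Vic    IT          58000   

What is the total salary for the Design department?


Design department members:
  Nate: 53000
Total = 53000 = 53000

ANSWER: 53000


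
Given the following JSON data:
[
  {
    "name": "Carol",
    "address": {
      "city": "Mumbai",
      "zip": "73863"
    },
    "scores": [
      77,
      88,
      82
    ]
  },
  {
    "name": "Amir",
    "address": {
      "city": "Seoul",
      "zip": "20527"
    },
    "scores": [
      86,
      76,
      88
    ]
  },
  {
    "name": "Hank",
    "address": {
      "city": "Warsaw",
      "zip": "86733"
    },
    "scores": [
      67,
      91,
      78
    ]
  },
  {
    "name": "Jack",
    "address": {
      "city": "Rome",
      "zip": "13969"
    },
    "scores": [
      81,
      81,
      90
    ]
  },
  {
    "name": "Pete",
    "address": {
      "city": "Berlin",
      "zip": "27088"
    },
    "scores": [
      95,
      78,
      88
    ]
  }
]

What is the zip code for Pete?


Path: records[4].address.zip
Value: 27088

ANSWER: 27088


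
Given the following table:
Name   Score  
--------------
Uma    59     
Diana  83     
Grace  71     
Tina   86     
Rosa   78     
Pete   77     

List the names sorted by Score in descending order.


Sorting by Score (descending):
  Tina: 86
  Diana: 83
  Rosa: 78
  Pete: 77
  Grace: 71
  Uma: 59


ANSWER: Tina, Diana, Rosa, Pete, Grace, Uma


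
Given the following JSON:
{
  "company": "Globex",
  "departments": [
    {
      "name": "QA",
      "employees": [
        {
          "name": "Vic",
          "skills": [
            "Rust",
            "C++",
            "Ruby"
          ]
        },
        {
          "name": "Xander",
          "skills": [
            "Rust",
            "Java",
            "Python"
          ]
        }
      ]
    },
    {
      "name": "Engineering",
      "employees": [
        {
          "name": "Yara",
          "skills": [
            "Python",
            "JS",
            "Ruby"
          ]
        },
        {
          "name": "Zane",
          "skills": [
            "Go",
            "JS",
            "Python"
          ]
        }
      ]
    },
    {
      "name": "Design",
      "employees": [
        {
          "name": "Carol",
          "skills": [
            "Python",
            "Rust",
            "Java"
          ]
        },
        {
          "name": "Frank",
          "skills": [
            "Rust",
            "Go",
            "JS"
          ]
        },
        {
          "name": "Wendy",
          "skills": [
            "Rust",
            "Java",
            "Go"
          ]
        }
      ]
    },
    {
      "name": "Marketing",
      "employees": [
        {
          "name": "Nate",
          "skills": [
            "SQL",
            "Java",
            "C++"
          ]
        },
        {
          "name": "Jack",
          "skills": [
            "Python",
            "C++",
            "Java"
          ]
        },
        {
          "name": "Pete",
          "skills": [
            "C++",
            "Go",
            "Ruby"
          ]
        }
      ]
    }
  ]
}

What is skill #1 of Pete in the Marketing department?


Path: departments[3].employees[2].skills[0]
Value: C++

ANSWER: C++


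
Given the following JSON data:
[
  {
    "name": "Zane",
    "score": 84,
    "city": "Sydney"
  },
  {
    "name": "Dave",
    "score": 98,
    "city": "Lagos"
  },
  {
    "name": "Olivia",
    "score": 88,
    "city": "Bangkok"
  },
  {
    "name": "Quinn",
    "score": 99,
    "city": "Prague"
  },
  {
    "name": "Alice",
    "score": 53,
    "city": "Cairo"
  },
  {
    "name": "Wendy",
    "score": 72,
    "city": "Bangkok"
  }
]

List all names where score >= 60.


Filtering records where score >= 60:
  Zane (score=84) -> YES
  Dave (score=98) -> YES
  Olivia (score=88) -> YES
  Quinn (score=99) -> YES
  Alice (score=53) -> no
  Wendy (score=72) -> YES


ANSWER: Zane, Dave, Olivia, Quinn, Wendy


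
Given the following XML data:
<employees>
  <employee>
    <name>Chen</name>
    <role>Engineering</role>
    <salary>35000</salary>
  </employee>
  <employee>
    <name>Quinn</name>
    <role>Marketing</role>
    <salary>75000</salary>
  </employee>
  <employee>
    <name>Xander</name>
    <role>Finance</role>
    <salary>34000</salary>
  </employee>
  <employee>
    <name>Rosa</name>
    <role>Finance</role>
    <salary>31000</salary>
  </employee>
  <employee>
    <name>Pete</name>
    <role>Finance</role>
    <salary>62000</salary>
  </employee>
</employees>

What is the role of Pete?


Searching for <employee> with <name>Pete</name>
Found at position 5
<role>Finance</role>

ANSWER: Finance


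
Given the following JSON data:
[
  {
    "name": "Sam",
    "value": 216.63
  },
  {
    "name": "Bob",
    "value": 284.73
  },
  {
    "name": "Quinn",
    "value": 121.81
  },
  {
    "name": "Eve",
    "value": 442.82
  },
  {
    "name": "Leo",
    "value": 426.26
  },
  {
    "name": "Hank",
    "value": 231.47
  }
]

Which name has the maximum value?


Comparing values:
  Sam: 216.63
  Bob: 284.73
  Quinn: 121.81
  Eve: 442.82
  Leo: 426.26
  Hank: 231.47
Maximum: Eve (442.82)

ANSWER: Eve


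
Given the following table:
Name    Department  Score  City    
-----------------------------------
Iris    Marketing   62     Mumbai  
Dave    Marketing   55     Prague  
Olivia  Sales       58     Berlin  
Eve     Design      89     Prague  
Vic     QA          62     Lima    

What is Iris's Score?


Row 1: Iris
Score = 62

ANSWER: 62


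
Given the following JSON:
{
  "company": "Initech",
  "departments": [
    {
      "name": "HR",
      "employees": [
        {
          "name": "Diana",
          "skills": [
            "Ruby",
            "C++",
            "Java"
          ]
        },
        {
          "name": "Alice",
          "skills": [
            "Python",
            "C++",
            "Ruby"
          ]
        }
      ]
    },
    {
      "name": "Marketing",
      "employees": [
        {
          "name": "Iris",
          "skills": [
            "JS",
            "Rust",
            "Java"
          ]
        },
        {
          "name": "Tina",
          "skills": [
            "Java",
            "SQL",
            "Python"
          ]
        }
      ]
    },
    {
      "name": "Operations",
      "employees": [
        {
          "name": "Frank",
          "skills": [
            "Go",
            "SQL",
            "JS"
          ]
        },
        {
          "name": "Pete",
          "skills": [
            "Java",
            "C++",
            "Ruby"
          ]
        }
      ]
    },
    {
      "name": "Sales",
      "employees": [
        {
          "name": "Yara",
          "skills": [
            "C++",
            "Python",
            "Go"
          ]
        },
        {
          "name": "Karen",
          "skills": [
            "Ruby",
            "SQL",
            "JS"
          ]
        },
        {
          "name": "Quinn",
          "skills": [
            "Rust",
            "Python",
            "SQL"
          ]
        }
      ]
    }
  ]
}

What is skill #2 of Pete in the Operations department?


Path: departments[2].employees[1].skills[1]
Value: C++

ANSWER: C++


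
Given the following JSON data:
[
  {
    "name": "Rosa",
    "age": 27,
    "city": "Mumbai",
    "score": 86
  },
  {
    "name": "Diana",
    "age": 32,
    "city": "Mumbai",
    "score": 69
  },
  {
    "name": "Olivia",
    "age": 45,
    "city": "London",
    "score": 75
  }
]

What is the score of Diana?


Looking up record where name = Diana
Record index: 1
Field 'score' = 69

ANSWER: 69


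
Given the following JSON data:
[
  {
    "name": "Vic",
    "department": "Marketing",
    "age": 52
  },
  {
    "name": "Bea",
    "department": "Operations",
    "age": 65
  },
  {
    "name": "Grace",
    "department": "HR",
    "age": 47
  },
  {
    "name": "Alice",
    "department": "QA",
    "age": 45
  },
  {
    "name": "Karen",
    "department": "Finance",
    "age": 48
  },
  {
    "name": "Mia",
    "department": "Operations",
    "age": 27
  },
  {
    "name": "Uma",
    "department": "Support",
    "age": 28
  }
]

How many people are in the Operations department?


Scanning records for department = Operations
  Record 1: Bea
  Record 5: Mia
Count: 2

ANSWER: 2


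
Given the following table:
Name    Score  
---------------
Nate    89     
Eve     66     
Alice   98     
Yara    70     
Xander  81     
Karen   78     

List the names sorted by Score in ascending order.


Sorting by Score (ascending):
  Eve: 66
  Yara: 70
  Karen: 78
  Xander: 81
  Nate: 89
  Alice: 98


ANSWER: Eve, Yara, Karen, Xander, Nate, Alice


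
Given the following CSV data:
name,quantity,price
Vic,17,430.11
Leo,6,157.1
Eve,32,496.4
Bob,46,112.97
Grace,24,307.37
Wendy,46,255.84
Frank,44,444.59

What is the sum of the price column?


Values in 'price' column:
  Row 1: 430.11
  Row 2: 157.1
  Row 3: 496.4
  Row 4: 112.97
  Row 5: 307.37
  Row 6: 255.84
  Row 7: 444.59
Sum = 430.11 + 157.1 + 496.4 + 112.97 + 307.37 + 255.84 + 444.59 = 2204.38

ANSWER: 2204.38


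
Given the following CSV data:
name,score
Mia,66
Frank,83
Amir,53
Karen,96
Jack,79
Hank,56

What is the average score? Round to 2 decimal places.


Scores: 66, 83, 53, 96, 79, 56
Sum = 433
Count = 6
Average = 433 / 6 = 72.17

ANSWER: 72.17


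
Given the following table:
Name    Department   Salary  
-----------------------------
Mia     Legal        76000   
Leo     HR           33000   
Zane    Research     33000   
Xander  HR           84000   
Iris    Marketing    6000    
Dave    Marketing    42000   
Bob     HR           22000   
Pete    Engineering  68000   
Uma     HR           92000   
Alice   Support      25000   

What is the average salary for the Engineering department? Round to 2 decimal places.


Engineering department members:
  Pete: 68000
Sum = 68000
Count = 1
Average = 68000 / 1 = 68000.00

ANSWER: 68000.00


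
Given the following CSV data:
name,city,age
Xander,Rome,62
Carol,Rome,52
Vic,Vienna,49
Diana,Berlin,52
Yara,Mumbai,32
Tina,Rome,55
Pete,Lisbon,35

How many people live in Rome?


Scanning city column for 'Rome':
  Row 1: Xander -> MATCH
  Row 2: Carol -> MATCH
  Row 6: Tina -> MATCH
Total matches: 3

ANSWER: 3


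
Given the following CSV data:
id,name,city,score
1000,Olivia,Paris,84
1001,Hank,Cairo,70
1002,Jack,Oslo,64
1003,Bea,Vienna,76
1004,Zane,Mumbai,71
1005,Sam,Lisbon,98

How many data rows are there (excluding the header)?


Counting rows (excluding header):
Header: id,name,city,score
Data rows: 6

ANSWER: 6


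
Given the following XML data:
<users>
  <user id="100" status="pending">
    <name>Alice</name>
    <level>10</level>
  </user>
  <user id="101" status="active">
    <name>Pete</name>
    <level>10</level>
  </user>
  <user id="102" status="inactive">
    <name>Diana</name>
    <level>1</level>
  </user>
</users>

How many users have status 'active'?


Counting users with status='active':
  Pete (id=101) -> MATCH
Count: 1

ANSWER: 1


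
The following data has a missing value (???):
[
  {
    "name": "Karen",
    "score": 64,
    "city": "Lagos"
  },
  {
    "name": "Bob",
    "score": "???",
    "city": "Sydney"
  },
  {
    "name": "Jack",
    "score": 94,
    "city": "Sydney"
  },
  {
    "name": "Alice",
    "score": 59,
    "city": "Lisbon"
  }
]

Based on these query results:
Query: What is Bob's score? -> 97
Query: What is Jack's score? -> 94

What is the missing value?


The missing value is Bob's score
From query: Bob's score = 97

ANSWER: 97


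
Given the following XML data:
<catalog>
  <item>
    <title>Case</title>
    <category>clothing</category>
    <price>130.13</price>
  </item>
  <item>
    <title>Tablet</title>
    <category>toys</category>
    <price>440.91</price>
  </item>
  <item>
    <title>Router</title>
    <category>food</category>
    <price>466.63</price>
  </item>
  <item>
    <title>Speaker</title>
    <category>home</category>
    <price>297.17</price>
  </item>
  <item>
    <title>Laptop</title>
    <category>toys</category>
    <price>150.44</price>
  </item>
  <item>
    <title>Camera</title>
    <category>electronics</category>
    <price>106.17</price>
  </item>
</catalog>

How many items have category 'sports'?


Scanning <item> elements for <category>sports</category>:
Count: 0

ANSWER: 0


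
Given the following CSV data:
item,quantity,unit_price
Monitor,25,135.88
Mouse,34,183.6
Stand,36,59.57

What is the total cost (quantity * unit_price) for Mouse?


Row: Mouse
quantity = 34
unit_price = 183.6
total = 34 * 183.6 = 6242.4

ANSWER: 6242.4


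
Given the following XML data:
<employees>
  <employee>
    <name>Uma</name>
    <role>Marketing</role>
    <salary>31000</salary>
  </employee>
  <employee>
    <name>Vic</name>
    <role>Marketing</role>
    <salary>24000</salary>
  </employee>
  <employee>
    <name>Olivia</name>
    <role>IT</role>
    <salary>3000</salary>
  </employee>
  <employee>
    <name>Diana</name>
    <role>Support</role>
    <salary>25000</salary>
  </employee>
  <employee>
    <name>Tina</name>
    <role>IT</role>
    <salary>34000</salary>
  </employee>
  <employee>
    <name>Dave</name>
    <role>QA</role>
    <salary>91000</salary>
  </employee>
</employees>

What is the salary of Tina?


Searching for <employee> with <name>Tina</name>
Found at position 5
<salary>34000</salary>

ANSWER: 34000


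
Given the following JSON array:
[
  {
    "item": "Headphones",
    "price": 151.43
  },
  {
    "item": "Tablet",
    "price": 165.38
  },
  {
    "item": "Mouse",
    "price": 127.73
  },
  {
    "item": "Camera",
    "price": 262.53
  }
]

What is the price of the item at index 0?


Array index 0 -> Headphones
price = 151.43

ANSWER: 151.43


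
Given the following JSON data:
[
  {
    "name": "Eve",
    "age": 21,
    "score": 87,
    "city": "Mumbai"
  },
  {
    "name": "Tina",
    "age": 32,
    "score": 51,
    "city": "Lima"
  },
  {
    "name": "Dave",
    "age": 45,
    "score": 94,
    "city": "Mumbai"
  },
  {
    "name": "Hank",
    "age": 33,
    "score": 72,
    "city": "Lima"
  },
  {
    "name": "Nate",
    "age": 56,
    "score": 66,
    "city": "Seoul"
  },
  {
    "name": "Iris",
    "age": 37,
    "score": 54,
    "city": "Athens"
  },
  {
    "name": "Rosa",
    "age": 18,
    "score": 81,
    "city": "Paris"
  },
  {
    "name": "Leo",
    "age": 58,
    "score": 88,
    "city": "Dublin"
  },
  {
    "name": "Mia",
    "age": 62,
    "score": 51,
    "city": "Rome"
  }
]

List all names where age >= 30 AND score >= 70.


Checking both conditions:
  Eve (age=21, score=87) -> no
  Tina (age=32, score=51) -> no
  Dave (age=45, score=94) -> YES
  Hank (age=33, score=72) -> YES
  Nate (age=56, score=66) -> no
  Iris (age=37, score=54) -> no
  Rosa (age=18, score=81) -> no
  Leo (age=58, score=88) -> YES
  Mia (age=62, score=51) -> no


ANSWER: Dave, Hank, Leo


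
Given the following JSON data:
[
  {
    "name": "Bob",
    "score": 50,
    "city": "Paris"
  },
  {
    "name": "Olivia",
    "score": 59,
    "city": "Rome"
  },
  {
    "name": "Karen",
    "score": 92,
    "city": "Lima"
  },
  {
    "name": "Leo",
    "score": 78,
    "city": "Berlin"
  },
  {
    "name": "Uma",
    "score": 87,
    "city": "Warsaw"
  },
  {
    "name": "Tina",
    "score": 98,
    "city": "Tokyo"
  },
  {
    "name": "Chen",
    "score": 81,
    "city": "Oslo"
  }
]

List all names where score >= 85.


Filtering records where score >= 85:
  Bob (score=50) -> no
  Olivia (score=59) -> no
  Karen (score=92) -> YES
  Leo (score=78) -> no
  Uma (score=87) -> YES
  Tina (score=98) -> YES
  Chen (score=81) -> no


ANSWER: Karen, Uma, Tina


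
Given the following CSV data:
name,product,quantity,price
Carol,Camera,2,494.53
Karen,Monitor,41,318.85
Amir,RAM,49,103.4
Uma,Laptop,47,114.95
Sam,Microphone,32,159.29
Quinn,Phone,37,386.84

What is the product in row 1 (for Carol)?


Row 1: Carol
Column 'product' = Camera

ANSWER: Camera


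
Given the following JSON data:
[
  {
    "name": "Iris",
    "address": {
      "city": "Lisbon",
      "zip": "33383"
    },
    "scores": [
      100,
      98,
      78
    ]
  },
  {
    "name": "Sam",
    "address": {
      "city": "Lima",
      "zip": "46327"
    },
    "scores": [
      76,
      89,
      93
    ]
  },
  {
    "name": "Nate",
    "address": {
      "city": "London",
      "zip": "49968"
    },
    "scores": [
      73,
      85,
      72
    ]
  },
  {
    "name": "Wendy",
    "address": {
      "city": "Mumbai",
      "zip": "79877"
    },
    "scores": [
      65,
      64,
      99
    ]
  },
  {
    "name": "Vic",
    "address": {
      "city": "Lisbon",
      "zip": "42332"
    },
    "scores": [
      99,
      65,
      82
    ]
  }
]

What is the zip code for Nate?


Path: records[2].address.zip
Value: 49968

ANSWER: 49968


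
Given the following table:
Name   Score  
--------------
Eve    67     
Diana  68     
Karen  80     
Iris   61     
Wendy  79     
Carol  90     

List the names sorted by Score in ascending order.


Sorting by Score (ascending):
  Iris: 61
  Eve: 67
  Diana: 68
  Wendy: 79
  Karen: 80
  Carol: 90


ANSWER: Iris, Eve, Diana, Wendy, Karen, Carol


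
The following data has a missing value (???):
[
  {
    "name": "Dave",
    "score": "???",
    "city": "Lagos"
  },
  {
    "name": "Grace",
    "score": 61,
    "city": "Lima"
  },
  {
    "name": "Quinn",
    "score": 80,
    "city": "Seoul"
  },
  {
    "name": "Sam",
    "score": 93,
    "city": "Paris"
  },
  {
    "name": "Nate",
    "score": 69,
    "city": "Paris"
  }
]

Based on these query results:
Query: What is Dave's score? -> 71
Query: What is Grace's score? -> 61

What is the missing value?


The missing value is Dave's score
From query: Dave's score = 71

ANSWER: 71


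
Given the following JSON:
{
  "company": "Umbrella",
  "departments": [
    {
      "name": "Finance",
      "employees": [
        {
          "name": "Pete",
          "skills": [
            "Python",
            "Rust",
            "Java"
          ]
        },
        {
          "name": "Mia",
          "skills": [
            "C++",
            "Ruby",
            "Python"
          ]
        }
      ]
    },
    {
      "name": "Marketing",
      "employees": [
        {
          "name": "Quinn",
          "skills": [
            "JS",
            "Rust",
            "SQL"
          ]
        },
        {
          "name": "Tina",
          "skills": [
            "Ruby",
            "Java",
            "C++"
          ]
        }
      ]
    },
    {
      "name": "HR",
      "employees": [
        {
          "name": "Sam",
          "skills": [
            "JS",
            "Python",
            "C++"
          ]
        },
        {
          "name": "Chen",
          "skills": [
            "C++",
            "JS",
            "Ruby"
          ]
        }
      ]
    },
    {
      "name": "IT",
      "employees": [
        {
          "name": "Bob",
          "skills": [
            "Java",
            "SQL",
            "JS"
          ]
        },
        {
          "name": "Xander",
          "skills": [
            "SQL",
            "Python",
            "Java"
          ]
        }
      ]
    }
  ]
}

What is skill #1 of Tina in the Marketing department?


Path: departments[1].employees[1].skills[0]
Value: Ruby

ANSWER: Ruby


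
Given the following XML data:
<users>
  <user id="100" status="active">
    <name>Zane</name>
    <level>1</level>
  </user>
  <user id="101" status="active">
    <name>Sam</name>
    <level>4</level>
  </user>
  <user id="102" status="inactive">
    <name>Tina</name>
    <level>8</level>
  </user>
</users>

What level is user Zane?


Finding user: Zane
<level>1</level>

ANSWER: 1


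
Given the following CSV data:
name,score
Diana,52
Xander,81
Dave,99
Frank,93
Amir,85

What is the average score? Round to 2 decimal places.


Scores: 52, 81, 99, 93, 85
Sum = 410
Count = 5
Average = 410 / 5 = 82.00

ANSWER: 82.00


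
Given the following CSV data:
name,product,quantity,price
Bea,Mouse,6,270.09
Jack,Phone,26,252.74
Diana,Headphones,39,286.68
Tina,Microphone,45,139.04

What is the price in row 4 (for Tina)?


Row 4: Tina
Column 'price' = 139.04

ANSWER: 139.04


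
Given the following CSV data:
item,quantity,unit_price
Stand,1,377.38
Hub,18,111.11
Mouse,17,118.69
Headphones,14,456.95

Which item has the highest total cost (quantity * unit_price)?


Computing row totals:
  Stand: 377.38
  Hub: 1999.98
  Mouse: 2017.73
  Headphones: 6397.3
Maximum: Headphones (6397.3)

ANSWER: Headphones


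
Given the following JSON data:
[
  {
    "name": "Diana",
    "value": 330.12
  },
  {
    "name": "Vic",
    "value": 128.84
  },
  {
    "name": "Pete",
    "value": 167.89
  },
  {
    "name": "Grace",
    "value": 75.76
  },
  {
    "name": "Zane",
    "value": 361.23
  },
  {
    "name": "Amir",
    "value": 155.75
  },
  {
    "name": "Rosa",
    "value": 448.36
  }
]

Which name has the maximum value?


Comparing values:
  Diana: 330.12
  Vic: 128.84
  Pete: 167.89
  Grace: 75.76
  Zane: 361.23
  Amir: 155.75
  Rosa: 448.36
Maximum: Rosa (448.36)

ANSWER: Rosa


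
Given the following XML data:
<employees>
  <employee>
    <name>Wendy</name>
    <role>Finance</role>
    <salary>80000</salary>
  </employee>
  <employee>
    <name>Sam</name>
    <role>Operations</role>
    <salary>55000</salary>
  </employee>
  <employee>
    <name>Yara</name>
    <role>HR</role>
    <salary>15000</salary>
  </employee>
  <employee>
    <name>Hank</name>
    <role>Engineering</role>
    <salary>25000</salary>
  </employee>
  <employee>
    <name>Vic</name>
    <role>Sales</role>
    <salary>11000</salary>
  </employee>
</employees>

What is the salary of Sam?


Searching for <employee> with <name>Sam</name>
Found at position 2
<salary>55000</salary>

ANSWER: 55000


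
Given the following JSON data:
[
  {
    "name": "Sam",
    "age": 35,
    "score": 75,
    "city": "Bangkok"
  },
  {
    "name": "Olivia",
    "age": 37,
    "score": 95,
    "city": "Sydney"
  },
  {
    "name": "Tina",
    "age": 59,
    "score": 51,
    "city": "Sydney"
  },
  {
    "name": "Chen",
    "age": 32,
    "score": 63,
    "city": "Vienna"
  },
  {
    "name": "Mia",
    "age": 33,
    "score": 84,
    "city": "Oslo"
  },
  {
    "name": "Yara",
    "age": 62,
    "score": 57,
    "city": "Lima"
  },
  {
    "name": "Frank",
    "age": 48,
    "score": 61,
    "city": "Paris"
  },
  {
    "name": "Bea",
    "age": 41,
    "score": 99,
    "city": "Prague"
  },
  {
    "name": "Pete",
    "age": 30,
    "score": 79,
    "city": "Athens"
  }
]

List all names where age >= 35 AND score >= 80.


Checking both conditions:
  Sam (age=35, score=75) -> no
  Olivia (age=37, score=95) -> YES
  Tina (age=59, score=51) -> no
  Chen (age=32, score=63) -> no
  Mia (age=33, score=84) -> no
  Yara (age=62, score=57) -> no
  Frank (age=48, score=61) -> no
  Bea (age=41, score=99) -> YES
  Pete (age=30, score=79) -> no


ANSWER: Olivia, Bea


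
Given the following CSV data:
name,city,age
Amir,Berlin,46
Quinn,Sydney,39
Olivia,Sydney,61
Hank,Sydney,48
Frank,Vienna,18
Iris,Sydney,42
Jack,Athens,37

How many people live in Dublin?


Scanning city column for 'Dublin':
Total matches: 0

ANSWER: 0


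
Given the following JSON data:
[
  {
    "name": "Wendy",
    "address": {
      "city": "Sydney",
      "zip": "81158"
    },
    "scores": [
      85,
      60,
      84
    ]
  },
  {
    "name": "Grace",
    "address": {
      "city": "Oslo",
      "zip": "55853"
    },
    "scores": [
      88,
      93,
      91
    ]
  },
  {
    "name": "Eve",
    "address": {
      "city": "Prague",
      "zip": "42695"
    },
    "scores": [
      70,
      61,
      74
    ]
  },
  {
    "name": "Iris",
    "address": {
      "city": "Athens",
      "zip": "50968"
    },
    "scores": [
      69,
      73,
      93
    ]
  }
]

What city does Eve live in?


Path: records[2].address.city
Value: Prague

ANSWER: Prague


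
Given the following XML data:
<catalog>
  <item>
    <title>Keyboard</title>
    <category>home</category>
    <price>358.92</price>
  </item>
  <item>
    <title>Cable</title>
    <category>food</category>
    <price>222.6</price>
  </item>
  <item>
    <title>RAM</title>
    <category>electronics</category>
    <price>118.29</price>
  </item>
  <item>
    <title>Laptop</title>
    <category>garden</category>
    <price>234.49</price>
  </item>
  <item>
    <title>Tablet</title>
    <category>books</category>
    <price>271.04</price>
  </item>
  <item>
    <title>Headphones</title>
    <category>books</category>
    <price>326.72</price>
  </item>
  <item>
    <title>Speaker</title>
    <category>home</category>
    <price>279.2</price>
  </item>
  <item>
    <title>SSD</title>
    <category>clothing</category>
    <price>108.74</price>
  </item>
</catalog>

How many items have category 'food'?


Scanning <item> elements for <category>food</category>:
  Item 2: Cable -> MATCH
Count: 1

ANSWER: 1


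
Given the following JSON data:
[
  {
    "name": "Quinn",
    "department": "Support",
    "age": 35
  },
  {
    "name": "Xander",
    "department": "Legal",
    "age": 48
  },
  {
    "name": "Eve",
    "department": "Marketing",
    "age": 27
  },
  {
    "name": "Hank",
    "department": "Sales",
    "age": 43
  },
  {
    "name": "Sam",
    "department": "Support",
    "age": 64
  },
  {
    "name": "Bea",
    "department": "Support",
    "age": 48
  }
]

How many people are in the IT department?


Scanning records for department = IT
  No matches found
Count: 0

ANSWER: 0


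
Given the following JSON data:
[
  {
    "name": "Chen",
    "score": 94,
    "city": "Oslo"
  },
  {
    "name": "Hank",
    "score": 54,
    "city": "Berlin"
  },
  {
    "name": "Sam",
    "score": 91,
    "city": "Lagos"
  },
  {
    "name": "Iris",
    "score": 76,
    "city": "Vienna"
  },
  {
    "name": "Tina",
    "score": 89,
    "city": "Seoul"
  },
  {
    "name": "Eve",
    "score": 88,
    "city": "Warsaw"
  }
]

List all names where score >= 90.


Filtering records where score >= 90:
  Chen (score=94) -> YES
  Hank (score=54) -> no
  Sam (score=91) -> YES
  Iris (score=76) -> no
  Tina (score=89) -> no
  Eve (score=88) -> no


ANSWER: Chen, Sam
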